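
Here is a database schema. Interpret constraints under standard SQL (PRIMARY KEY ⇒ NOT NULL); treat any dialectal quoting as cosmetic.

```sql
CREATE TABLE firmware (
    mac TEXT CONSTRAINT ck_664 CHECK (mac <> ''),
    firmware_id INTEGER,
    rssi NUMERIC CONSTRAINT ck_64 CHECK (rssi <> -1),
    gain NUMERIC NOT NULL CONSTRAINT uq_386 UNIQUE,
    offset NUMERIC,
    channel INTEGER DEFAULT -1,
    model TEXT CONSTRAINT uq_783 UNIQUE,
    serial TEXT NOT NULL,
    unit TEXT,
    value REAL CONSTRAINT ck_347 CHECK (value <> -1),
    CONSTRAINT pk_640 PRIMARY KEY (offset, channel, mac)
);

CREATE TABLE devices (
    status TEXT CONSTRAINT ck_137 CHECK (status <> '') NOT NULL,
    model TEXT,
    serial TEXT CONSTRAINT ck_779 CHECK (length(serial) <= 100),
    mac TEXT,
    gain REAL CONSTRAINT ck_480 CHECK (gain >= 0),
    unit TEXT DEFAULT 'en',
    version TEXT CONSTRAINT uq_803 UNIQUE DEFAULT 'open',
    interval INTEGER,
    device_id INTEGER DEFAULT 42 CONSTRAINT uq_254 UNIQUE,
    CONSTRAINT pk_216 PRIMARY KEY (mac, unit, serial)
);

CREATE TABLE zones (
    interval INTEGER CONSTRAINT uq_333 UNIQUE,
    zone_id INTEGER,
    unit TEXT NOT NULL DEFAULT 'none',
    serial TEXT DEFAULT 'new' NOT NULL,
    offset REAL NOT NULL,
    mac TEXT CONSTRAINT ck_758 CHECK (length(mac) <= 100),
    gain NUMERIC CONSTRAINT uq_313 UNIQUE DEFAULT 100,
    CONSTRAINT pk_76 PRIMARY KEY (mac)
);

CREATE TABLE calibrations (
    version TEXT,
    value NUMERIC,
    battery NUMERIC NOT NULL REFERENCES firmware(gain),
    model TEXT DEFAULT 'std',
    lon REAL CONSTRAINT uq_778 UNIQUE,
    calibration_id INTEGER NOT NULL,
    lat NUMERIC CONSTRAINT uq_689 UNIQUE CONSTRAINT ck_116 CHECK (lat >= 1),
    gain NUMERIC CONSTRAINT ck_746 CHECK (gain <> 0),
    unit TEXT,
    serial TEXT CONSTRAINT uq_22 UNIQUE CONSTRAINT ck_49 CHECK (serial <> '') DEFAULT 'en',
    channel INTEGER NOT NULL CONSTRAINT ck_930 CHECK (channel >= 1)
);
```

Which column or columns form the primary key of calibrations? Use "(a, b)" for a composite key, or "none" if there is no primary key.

No column is declared PRIMARY KEY inline, and there is no table-level PRIMARY KEY clause in calibrations.

none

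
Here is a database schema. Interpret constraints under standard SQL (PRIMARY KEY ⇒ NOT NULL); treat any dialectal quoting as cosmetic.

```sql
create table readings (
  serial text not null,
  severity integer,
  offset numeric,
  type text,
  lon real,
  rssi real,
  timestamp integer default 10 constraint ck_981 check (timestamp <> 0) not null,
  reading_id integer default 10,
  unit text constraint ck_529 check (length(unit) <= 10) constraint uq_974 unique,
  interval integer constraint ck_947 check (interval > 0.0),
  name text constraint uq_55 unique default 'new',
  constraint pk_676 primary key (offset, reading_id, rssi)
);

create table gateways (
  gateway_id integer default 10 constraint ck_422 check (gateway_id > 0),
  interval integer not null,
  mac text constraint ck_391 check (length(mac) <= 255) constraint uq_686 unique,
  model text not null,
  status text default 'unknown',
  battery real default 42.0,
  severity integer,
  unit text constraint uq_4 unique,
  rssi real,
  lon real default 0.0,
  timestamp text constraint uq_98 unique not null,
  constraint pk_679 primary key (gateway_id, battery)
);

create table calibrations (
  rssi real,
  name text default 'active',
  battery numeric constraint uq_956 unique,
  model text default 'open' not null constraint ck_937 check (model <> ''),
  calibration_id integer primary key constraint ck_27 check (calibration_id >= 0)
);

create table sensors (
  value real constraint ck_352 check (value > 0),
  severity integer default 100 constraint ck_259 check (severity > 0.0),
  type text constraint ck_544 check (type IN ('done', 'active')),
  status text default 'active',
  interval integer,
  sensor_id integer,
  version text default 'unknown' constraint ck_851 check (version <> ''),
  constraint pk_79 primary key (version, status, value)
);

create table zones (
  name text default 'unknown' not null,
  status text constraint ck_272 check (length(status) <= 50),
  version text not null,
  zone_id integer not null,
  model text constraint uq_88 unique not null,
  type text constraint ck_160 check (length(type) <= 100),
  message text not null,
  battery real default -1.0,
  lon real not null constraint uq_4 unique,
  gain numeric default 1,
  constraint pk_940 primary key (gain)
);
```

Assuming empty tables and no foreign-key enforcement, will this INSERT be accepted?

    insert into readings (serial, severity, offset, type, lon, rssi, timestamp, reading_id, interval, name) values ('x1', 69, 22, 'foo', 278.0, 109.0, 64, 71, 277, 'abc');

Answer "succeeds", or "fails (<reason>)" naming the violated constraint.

NOT NULL columns: offset is supplied; reading_id is supplied; rssi is supplied; serial is supplied; timestamp is supplied.
CHECK constraints: 64 satisfies (timestamp <> 0); 277 satisfies (interval > 0.0).
No constraint is violated.

succeeds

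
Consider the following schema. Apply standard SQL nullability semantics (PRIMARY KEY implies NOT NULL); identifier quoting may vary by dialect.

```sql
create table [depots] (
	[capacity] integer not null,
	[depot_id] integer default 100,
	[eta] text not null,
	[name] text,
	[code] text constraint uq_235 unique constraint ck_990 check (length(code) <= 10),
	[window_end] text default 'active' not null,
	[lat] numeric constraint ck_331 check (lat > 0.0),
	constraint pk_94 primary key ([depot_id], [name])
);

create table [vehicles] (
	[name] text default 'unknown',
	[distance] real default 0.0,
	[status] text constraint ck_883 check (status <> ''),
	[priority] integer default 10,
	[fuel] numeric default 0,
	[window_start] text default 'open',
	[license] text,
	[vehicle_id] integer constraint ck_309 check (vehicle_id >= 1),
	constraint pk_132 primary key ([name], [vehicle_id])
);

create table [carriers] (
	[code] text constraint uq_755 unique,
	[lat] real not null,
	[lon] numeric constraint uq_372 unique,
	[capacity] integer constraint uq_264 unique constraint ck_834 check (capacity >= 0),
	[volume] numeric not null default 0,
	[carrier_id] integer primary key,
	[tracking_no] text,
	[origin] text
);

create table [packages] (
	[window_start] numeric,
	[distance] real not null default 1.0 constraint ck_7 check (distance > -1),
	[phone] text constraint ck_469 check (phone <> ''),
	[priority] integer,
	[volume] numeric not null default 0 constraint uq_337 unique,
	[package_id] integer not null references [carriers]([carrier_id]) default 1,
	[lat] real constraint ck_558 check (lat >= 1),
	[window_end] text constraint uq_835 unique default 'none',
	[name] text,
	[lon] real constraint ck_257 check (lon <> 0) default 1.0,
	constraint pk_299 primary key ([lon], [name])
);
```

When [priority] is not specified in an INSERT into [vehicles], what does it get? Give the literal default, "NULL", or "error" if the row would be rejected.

10

priority has an explicit DEFAULT 10.
When the column is omitted from an INSERT, that default is used.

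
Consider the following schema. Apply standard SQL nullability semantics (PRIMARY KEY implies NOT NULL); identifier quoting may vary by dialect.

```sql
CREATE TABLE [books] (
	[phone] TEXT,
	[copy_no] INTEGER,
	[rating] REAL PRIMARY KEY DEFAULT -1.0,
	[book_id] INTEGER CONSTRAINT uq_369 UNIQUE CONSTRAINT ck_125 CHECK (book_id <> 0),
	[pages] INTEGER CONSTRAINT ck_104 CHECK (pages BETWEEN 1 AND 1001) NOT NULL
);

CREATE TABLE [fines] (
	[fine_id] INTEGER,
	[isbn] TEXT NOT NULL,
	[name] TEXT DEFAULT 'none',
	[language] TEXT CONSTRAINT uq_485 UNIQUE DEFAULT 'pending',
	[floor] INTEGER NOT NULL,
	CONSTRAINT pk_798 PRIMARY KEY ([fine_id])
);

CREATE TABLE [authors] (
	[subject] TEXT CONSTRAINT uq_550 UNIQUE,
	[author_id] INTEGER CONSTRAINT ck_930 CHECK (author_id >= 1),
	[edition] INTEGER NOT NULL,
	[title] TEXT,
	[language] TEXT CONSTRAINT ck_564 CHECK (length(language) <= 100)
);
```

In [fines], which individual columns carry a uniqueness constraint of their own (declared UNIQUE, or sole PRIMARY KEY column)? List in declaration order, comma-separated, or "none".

fine_id, language

- fine_id: single-column PRIMARY KEY → unique.
- isbn: no UNIQUE or single-column PK constraint.
- name: no UNIQUE or single-column PK constraint.
- language: declared UNIQUE → unique.
- floor: no UNIQUE or single-column PK constraint.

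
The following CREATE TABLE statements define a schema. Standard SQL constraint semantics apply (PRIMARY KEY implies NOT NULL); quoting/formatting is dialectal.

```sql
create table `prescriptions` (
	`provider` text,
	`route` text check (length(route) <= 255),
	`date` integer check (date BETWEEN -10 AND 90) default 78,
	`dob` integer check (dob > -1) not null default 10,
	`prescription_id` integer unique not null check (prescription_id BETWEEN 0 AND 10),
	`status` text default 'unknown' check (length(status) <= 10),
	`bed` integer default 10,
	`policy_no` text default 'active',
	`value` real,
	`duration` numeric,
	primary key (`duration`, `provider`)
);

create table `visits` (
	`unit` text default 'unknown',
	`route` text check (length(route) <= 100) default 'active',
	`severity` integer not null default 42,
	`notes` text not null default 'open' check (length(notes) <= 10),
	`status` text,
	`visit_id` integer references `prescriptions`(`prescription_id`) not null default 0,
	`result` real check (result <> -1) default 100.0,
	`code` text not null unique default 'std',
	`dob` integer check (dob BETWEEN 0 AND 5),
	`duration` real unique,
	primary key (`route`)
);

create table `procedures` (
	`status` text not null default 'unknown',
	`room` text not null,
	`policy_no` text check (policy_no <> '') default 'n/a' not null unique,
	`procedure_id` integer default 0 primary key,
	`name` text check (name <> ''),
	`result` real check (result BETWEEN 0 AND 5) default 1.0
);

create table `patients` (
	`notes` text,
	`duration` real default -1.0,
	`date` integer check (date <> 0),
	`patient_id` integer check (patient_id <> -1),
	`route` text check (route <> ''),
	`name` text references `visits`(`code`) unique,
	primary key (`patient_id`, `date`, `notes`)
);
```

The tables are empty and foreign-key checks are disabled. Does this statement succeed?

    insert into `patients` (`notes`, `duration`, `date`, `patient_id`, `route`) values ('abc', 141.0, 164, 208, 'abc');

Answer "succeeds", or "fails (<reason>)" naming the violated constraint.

succeeds

NOT NULL columns: date is supplied; notes is supplied; patient_id is supplied.
CHECK constraints: 164 satisfies (date <> 0); 208 satisfies (patient_id <> -1); 'abc' satisfies (route <> '').
No constraint is violated.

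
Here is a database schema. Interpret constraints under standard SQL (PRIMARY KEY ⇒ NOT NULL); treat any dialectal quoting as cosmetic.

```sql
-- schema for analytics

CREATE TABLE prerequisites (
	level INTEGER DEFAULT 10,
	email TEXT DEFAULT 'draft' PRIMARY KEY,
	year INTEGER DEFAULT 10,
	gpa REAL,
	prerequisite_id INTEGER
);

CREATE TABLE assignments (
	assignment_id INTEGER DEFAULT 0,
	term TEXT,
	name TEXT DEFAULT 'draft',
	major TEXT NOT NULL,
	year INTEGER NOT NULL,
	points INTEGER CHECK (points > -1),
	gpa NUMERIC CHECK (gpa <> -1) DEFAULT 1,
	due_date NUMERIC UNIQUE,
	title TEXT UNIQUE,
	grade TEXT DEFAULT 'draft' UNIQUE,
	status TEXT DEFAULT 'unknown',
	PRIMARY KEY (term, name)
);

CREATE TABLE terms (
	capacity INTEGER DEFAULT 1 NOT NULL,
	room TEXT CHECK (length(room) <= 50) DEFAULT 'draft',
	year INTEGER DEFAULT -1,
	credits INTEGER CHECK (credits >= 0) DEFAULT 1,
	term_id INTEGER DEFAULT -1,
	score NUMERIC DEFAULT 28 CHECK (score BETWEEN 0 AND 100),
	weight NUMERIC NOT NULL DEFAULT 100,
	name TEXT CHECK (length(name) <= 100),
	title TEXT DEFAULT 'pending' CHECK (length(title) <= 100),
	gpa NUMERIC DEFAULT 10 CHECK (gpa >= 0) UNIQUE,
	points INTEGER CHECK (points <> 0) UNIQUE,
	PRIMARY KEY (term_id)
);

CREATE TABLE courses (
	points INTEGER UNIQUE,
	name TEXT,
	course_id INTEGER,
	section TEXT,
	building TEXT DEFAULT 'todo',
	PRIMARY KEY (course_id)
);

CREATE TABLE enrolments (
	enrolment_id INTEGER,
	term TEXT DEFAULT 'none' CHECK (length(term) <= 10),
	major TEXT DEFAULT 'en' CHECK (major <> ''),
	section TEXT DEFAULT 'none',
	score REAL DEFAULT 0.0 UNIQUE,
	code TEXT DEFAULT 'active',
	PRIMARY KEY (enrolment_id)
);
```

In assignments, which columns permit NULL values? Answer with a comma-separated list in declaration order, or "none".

assignment_id, points, gpa, due_date, title, grade, status

- assignment_id: DEFAULT only fills an omitted column; an explicit NULL is still allowed → nullable.
- term: part of the PRIMARY KEY, which implies NOT NULL → not nullable.
- name: part of the PRIMARY KEY, which implies NOT NULL → not nullable.
- major: declared NOT NULL → not nullable.
- year: declared NOT NULL → not nullable.
- points: CHECK does not forbid NULL (a CHECK constraint passes when its expression is NULL) → nullable.
- gpa: CHECK does not forbid NULL (a CHECK constraint passes when its expression is NULL) → nullable.
- due_date: UNIQUE does not imply NOT NULL → nullable.
- title: UNIQUE does not imply NOT NULL → nullable.
- grade: UNIQUE does not imply NOT NULL → nullable.
- status: DEFAULT only fills an omitted column; an explicit NULL is still allowed → nullable.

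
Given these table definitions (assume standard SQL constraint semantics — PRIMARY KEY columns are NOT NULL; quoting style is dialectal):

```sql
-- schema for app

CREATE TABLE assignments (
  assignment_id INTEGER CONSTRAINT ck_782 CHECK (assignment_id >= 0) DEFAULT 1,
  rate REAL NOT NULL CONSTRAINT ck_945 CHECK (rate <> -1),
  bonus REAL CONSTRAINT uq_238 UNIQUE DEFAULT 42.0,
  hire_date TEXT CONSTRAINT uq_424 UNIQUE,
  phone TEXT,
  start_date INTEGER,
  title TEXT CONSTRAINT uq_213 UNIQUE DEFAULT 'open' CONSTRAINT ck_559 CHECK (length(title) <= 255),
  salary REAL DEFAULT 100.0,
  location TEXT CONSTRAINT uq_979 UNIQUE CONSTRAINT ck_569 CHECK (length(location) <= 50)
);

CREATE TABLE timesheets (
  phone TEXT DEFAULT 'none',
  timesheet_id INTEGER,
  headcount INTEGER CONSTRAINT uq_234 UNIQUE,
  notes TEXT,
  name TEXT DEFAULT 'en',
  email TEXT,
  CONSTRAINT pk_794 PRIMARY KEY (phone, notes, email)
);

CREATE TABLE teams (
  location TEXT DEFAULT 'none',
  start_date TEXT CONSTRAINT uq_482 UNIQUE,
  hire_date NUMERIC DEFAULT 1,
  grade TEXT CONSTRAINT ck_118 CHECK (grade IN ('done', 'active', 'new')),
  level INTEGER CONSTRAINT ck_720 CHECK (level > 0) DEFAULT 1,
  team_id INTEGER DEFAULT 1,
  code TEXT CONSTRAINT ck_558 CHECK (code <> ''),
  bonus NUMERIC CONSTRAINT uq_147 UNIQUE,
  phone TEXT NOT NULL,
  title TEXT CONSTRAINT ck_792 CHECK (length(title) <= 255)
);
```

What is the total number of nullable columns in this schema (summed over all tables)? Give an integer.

assignments: 8 nullable (assignment_id, bonus, hire_date, phone, start_date, title, salary, location — PK none and explicit NOT NULL columns excluded).
timesheets: 3 nullable (timesheet_id, headcount, name — PK (phone, notes, email) and explicit NOT NULL columns excluded).
teams: 9 nullable (location, start_date, hire_date, grade, level, team_id, code, bonus, title — PK none and explicit NOT NULL columns excluded).
Total: 8 + 3 + 9 = 20.

20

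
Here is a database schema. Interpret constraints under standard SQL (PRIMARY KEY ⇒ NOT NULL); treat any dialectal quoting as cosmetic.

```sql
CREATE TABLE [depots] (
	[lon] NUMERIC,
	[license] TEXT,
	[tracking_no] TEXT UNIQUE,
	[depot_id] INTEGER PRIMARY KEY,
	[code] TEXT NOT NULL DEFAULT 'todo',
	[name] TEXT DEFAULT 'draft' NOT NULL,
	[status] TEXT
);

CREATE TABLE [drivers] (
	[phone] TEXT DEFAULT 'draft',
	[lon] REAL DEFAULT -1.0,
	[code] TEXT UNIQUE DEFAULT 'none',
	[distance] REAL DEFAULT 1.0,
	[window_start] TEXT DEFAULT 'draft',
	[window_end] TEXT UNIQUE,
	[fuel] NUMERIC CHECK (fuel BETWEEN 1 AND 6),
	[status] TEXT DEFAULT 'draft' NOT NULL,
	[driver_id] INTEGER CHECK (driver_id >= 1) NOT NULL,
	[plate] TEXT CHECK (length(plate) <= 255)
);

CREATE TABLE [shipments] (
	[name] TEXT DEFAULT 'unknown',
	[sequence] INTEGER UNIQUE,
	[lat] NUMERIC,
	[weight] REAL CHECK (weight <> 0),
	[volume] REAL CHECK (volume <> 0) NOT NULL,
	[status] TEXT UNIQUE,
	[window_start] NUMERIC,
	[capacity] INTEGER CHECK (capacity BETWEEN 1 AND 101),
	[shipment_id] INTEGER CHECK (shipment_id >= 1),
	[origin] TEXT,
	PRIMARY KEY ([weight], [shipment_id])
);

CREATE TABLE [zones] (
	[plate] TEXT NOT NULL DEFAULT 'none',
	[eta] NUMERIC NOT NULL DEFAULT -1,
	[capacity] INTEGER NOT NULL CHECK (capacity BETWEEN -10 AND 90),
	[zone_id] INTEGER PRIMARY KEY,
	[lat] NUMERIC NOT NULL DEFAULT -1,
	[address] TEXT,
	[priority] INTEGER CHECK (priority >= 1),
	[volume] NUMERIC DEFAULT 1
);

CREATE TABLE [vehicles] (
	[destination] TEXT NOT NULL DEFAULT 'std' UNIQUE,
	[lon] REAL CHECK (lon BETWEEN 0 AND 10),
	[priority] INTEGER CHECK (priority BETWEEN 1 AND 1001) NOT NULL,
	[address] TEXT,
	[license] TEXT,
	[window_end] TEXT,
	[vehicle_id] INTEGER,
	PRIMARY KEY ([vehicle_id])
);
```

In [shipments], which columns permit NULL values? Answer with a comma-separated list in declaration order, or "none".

name, sequence, lat, status, window_start, capacity, origin

- name: DEFAULT only fills an omitted column; an explicit NULL is still allowed → nullable.
- sequence: UNIQUE does not imply NOT NULL → nullable.
- lat: no NOT NULL constraint applies → nullable.
- weight: part of the PRIMARY KEY, which implies NOT NULL → not nullable.
- volume: declared NOT NULL → not nullable.
- status: UNIQUE does not imply NOT NULL → nullable.
- window_start: no NOT NULL constraint applies → nullable.
- capacity: CHECK does not forbid NULL (a CHECK constraint passes when its expression is NULL) → nullable.
- shipment_id: part of the PRIMARY KEY, which implies NOT NULL → not nullable.
- origin: no NOT NULL constraint applies → nullable.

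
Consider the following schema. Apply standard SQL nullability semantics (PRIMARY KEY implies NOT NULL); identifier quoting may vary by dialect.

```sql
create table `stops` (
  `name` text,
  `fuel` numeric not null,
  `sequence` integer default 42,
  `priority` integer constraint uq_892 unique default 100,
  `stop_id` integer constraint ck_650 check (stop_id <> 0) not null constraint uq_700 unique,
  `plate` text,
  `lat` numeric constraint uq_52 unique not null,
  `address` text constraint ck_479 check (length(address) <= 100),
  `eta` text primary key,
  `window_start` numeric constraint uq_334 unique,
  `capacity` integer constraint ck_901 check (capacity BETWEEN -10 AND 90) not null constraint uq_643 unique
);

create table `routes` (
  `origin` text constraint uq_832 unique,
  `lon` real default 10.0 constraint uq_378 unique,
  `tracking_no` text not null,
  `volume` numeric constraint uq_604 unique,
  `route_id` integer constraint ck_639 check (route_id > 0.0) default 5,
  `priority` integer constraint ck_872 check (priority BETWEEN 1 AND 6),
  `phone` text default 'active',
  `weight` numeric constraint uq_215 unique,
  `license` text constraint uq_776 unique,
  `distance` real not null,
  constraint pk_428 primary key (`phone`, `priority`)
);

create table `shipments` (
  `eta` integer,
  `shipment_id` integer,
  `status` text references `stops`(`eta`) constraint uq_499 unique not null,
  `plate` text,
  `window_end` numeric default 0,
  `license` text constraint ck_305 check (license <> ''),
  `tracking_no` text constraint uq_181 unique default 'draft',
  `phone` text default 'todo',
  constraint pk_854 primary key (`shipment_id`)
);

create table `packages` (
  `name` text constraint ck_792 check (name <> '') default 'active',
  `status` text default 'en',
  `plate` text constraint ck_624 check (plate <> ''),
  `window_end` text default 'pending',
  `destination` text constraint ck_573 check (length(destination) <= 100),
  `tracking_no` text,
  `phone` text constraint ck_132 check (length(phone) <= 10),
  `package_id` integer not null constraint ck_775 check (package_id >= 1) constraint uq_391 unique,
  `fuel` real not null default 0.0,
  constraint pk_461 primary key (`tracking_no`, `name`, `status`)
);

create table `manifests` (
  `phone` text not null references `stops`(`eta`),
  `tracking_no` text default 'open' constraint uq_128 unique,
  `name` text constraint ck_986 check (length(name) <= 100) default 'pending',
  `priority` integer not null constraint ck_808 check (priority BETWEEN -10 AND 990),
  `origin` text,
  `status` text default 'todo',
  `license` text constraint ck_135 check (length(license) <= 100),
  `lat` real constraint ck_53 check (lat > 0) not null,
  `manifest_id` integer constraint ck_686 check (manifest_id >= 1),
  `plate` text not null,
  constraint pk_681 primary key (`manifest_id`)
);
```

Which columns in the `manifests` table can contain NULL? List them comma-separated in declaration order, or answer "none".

- phone: declared NOT NULL → not nullable.
- tracking_no: UNIQUE does not imply NOT NULL → nullable.
- name: CHECK does not forbid NULL (a CHECK constraint passes when its expression is NULL) → nullable.
- priority: declared NOT NULL → not nullable.
- origin: no NOT NULL constraint applies → nullable.
- status: DEFAULT only fills an omitted column; an explicit NULL is still allowed → nullable.
- license: CHECK does not forbid NULL (a CHECK constraint passes when its expression is NULL) → nullable.
- lat: declared NOT NULL → not nullable.
- manifest_id: part of the PRIMARY KEY, which implies NOT NULL → not nullable.
- plate: declared NOT NULL → not nullable.

tracking_no, name, origin, status, license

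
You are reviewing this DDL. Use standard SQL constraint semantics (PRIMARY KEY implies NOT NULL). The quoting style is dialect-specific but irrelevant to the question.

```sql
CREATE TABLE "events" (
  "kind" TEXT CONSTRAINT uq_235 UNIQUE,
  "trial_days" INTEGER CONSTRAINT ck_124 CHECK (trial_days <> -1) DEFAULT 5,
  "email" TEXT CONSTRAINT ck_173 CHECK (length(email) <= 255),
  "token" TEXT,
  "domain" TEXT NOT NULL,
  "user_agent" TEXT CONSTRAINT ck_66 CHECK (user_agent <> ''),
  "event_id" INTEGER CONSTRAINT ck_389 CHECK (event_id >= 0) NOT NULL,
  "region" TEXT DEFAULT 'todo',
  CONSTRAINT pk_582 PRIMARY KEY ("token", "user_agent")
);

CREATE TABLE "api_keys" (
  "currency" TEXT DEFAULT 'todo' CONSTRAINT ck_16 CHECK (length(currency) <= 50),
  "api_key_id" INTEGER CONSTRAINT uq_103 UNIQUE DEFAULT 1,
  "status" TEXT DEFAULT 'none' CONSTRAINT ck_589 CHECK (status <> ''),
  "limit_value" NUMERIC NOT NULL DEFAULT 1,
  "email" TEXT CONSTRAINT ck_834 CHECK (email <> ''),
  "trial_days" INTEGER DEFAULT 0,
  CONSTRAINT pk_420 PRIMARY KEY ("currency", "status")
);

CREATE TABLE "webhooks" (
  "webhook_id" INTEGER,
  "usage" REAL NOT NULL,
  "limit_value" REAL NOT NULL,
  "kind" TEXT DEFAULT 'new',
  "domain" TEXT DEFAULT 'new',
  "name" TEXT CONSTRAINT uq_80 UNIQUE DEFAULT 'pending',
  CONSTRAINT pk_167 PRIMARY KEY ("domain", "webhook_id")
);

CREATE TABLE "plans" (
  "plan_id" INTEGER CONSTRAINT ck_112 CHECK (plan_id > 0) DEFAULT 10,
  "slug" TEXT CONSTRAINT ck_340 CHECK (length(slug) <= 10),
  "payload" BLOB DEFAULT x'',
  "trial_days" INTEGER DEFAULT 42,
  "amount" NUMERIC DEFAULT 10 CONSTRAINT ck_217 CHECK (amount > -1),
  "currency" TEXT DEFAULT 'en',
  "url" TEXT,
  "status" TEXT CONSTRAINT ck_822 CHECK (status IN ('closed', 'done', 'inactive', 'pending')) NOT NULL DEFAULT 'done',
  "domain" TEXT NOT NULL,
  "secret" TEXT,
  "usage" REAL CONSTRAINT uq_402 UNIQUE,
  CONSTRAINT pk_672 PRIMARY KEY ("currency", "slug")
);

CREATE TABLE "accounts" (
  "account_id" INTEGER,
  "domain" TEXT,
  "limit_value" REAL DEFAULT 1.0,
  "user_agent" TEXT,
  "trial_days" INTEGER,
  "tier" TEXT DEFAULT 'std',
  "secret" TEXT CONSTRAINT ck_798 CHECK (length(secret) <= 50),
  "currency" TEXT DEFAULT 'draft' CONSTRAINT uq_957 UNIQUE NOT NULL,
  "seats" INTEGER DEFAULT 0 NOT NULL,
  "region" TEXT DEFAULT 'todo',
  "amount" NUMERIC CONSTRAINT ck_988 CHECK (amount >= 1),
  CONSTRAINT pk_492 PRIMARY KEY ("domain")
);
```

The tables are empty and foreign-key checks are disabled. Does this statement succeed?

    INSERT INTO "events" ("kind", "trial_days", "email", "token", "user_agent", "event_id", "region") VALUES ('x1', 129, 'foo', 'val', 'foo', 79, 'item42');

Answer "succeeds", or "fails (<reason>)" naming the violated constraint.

fails (NOT NULL on domain)

domain is omitted from the column list and has no DEFAULT, so it would receive NULL.
But domain is declared NOT NULL.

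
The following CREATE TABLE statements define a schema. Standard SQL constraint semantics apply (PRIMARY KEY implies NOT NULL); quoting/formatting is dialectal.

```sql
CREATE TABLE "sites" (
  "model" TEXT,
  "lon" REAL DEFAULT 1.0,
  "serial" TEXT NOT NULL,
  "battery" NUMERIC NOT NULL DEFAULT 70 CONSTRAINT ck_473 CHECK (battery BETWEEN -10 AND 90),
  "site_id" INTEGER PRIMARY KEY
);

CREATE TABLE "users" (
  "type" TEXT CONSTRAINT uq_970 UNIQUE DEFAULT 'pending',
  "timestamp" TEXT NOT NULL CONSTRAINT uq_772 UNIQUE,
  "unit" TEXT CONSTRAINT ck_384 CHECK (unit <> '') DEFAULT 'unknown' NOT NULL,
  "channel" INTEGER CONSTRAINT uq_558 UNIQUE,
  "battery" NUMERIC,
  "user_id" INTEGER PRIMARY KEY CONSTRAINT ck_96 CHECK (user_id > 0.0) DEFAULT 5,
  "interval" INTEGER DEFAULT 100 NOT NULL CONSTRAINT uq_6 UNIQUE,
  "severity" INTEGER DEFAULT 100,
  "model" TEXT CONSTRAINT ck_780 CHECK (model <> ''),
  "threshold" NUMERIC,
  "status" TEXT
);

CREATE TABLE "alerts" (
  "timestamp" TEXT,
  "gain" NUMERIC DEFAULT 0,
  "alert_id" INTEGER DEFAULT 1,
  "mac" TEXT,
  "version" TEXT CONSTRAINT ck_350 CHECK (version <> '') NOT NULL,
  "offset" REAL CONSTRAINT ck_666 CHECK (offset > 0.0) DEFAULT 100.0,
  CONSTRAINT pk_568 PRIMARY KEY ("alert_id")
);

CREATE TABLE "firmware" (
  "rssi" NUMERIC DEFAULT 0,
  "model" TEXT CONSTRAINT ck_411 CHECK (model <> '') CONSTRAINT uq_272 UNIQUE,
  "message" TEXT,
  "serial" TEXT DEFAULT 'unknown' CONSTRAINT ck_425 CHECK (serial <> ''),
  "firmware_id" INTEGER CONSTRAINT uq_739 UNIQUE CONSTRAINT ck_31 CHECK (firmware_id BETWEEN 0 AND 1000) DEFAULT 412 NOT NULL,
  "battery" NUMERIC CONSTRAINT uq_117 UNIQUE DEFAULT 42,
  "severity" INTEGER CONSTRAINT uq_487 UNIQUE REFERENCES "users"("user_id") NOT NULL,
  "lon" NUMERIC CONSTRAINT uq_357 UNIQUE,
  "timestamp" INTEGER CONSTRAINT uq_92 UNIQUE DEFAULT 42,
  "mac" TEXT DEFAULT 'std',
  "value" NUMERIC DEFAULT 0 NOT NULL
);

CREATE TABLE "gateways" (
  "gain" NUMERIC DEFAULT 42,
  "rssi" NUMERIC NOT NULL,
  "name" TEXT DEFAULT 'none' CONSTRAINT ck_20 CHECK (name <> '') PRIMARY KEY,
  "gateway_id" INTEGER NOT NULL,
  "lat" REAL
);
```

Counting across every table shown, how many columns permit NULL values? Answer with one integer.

sites: 2 nullable (model, lon — PK (site_id) and explicit NOT NULL columns excluded).
users: 7 nullable (type, channel, battery, severity, model, threshold, status — PK (user_id) and explicit NOT NULL columns excluded).
alerts: 4 nullable (timestamp, gain, mac, offset — PK (alert_id) and explicit NOT NULL columns excluded).
firmware: 8 nullable (rssi, model, message, serial, battery, lon, timestamp, mac — PK none and explicit NOT NULL columns excluded).
gateways: 2 nullable (gain, lat — PK (name) and explicit NOT NULL columns excluded).
Total: 2 + 7 + 4 + 8 + 2 = 23.

23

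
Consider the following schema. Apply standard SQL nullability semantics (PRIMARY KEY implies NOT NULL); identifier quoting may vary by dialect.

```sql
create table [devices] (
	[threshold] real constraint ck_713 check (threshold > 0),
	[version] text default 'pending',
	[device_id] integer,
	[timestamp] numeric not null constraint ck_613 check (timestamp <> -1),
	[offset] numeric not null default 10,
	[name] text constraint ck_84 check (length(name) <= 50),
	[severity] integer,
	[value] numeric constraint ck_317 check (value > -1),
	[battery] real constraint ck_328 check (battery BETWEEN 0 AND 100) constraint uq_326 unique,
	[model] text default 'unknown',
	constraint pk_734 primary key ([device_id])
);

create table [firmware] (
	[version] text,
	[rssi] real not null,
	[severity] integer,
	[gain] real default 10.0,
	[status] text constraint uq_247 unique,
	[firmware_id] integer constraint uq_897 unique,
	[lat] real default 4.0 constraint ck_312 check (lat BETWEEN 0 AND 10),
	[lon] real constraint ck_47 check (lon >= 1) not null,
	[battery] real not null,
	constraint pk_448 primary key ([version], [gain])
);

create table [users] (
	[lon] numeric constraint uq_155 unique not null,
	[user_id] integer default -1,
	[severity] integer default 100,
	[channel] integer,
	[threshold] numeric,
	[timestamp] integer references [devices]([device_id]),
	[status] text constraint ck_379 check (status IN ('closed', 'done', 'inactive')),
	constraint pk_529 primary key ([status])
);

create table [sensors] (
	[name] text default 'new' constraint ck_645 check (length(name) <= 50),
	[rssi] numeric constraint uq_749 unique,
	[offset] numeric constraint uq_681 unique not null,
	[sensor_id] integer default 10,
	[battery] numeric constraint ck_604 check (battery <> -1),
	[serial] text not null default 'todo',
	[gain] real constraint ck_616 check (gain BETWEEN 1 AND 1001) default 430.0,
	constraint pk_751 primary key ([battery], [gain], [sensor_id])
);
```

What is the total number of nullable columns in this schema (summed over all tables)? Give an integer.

devices: 7 nullable (threshold, version, name, severity, value, battery, model — PK (device_id) and explicit NOT NULL columns excluded).
firmware: 4 nullable (severity, status, firmware_id, lat — PK (version, gain) and explicit NOT NULL columns excluded).
users: 5 nullable (user_id, severity, channel, threshold, timestamp — PK (status) and explicit NOT NULL columns excluded).
sensors: 2 nullable (name, rssi — PK (battery, gain, sensor_id) and explicit NOT NULL columns excluded).
Total: 7 + 4 + 5 + 2 = 18.

18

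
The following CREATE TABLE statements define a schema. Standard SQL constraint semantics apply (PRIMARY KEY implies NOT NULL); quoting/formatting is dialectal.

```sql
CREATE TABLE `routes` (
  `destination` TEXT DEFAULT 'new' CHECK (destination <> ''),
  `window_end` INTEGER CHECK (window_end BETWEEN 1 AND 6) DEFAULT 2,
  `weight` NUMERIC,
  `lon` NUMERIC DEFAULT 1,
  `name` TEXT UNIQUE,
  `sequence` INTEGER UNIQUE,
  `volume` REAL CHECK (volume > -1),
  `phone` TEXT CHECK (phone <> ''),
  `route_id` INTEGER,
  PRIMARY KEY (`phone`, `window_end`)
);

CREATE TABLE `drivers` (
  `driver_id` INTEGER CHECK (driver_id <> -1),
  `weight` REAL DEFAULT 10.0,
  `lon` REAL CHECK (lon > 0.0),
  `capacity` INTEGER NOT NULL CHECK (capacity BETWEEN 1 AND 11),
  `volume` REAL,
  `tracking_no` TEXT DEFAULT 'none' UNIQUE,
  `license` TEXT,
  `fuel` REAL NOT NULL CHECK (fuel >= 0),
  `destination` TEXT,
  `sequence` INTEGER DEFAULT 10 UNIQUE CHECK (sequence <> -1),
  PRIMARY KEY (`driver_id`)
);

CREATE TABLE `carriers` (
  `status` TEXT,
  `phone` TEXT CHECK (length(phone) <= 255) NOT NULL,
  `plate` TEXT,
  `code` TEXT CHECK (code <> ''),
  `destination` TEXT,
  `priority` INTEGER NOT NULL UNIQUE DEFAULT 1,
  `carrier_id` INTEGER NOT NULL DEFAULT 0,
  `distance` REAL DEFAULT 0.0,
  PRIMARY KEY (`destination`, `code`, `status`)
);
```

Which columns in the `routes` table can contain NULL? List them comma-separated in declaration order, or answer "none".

- destination: CHECK does not forbid NULL (a CHECK constraint passes when its expression is NULL) → nullable.
- window_end: part of the PRIMARY KEY, which implies NOT NULL → not nullable.
- weight: no NOT NULL constraint applies → nullable.
- lon: DEFAULT only fills an omitted column; an explicit NULL is still allowed → nullable.
- name: UNIQUE does not imply NOT NULL → nullable.
- sequence: UNIQUE does not imply NOT NULL → nullable.
- volume: CHECK does not forbid NULL (a CHECK constraint passes when its expression is NULL) → nullable.
- phone: part of the PRIMARY KEY, which implies NOT NULL → not nullable.
- route_id: no NOT NULL constraint applies → nullable.

destination, weight, lon, name, sequence, volume, route_id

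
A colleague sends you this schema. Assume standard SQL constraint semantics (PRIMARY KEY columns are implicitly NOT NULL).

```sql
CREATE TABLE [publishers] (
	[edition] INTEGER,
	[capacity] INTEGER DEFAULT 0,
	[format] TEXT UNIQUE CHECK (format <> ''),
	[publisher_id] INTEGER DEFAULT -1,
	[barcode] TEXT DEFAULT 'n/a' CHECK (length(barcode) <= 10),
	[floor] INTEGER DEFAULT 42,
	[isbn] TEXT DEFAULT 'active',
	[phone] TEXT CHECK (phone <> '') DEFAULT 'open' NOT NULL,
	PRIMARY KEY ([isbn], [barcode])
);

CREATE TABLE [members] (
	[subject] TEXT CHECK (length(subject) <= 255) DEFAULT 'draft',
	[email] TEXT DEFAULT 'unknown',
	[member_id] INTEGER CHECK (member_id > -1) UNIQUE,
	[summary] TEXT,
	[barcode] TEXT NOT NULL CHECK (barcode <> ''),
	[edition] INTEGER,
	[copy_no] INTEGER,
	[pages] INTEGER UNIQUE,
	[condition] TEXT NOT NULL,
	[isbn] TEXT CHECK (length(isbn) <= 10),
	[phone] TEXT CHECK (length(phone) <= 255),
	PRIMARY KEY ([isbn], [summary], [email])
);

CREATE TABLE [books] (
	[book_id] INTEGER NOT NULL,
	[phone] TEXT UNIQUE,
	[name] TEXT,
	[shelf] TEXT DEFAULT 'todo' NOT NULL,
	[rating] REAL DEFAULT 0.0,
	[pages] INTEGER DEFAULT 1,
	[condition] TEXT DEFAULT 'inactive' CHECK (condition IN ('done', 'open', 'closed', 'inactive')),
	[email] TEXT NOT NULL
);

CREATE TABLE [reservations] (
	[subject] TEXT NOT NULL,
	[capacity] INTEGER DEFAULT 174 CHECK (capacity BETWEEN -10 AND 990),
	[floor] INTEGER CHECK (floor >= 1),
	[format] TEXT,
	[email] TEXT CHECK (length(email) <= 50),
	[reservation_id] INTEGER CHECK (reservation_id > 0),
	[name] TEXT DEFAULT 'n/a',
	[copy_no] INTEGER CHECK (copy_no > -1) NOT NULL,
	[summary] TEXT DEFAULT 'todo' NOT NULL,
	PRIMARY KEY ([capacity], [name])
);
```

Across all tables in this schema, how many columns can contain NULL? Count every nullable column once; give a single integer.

publishers: 5 nullable (edition, capacity, format, publisher_id, floor — PK (isbn, barcode) and explicit NOT NULL columns excluded).
members: 6 nullable (subject, member_id, edition, copy_no, pages, phone — PK (isbn, summary, email) and explicit NOT NULL columns excluded).
books: 5 nullable (phone, name, rating, pages, condition — PK none and explicit NOT NULL columns excluded).
reservations: 4 nullable (floor, format, email, reservation_id — PK (capacity, name) and explicit NOT NULL columns excluded).
Total: 5 + 6 + 5 + 4 = 20.

20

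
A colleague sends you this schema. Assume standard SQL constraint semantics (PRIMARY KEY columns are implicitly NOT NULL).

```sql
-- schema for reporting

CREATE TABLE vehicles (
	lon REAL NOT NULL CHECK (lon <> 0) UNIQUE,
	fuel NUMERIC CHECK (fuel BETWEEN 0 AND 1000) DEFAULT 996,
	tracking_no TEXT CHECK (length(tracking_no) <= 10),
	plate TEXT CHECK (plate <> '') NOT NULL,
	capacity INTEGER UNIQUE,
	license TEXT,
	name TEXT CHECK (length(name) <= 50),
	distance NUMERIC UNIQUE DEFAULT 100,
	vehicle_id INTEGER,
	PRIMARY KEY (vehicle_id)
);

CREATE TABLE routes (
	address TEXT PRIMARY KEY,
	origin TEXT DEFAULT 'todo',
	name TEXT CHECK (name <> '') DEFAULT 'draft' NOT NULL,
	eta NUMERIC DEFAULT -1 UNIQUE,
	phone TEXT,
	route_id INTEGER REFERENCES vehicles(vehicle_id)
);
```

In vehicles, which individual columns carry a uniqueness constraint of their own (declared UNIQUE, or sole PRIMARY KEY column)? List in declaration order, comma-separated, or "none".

lon, capacity, distance, vehicle_id

- lon: declared UNIQUE → unique.
- fuel: no UNIQUE or single-column PK constraint.
- tracking_no: no UNIQUE or single-column PK constraint.
- plate: no UNIQUE or single-column PK constraint.
- capacity: declared UNIQUE → unique.
- license: no UNIQUE or single-column PK constraint.
- name: no UNIQUE or single-column PK constraint.
- distance: declared UNIQUE → unique.
- vehicle_id: single-column PRIMARY KEY → unique.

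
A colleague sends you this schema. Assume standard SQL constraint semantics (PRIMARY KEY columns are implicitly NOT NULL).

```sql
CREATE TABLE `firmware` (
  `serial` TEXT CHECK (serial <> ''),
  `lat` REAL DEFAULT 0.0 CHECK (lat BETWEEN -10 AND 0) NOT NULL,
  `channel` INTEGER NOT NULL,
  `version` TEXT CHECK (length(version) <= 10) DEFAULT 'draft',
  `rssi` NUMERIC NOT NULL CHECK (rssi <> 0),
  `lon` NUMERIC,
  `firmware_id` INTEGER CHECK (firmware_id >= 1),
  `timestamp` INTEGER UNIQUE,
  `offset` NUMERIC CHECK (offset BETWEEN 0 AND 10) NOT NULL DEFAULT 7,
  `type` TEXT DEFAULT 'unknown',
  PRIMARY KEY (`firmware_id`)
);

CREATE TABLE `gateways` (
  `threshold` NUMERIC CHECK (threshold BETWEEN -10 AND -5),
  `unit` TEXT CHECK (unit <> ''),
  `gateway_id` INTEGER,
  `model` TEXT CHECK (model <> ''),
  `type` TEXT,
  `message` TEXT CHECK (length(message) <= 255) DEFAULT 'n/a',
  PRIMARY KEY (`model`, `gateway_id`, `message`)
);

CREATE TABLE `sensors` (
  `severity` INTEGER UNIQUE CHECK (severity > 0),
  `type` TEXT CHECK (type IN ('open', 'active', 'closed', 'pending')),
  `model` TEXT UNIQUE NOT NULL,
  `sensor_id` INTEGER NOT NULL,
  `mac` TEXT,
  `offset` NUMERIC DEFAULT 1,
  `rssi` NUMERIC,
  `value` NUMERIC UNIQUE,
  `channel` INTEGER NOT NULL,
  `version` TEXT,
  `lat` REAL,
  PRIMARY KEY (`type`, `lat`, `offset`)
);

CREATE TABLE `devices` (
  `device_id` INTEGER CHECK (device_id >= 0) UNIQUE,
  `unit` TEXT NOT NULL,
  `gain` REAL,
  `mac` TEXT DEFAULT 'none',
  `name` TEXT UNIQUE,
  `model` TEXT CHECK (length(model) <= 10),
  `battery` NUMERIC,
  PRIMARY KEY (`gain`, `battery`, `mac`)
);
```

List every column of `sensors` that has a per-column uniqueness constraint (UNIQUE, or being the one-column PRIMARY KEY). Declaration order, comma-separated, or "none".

- severity: declared UNIQUE → unique.
- type: part of a composite PRIMARY KEY — only the tuple is unique, not this column on its own.
- model: declared UNIQUE → unique.
- sensor_id: no UNIQUE or single-column PK constraint.
- mac: no UNIQUE or single-column PK constraint.
- offset: part of a composite PRIMARY KEY — only the tuple is unique, not this column on its own.
- rssi: no UNIQUE or single-column PK constraint.
- value: declared UNIQUE → unique.
- channel: no UNIQUE or single-column PK constraint.
- version: no UNIQUE or single-column PK constraint.
- lat: part of a composite PRIMARY KEY — only the tuple is unique, not this column on its own.

severity, model, value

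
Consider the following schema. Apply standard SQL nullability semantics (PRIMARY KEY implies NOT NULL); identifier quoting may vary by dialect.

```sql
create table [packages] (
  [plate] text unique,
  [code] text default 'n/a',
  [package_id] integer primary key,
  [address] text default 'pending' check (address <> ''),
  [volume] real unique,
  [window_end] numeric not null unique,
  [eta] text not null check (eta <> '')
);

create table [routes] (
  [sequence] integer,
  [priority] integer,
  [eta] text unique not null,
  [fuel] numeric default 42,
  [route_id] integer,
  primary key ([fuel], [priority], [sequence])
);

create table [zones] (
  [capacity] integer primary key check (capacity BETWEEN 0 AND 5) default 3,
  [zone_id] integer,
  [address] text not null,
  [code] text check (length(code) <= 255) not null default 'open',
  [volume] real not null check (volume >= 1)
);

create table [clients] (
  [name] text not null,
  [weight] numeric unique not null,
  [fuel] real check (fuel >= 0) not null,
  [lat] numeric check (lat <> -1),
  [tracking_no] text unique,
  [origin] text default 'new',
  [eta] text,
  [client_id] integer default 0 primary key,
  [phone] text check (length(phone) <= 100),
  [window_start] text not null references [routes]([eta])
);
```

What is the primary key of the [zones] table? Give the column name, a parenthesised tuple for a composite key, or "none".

capacity

capacity is declared PRIMARY KEY inline on the column.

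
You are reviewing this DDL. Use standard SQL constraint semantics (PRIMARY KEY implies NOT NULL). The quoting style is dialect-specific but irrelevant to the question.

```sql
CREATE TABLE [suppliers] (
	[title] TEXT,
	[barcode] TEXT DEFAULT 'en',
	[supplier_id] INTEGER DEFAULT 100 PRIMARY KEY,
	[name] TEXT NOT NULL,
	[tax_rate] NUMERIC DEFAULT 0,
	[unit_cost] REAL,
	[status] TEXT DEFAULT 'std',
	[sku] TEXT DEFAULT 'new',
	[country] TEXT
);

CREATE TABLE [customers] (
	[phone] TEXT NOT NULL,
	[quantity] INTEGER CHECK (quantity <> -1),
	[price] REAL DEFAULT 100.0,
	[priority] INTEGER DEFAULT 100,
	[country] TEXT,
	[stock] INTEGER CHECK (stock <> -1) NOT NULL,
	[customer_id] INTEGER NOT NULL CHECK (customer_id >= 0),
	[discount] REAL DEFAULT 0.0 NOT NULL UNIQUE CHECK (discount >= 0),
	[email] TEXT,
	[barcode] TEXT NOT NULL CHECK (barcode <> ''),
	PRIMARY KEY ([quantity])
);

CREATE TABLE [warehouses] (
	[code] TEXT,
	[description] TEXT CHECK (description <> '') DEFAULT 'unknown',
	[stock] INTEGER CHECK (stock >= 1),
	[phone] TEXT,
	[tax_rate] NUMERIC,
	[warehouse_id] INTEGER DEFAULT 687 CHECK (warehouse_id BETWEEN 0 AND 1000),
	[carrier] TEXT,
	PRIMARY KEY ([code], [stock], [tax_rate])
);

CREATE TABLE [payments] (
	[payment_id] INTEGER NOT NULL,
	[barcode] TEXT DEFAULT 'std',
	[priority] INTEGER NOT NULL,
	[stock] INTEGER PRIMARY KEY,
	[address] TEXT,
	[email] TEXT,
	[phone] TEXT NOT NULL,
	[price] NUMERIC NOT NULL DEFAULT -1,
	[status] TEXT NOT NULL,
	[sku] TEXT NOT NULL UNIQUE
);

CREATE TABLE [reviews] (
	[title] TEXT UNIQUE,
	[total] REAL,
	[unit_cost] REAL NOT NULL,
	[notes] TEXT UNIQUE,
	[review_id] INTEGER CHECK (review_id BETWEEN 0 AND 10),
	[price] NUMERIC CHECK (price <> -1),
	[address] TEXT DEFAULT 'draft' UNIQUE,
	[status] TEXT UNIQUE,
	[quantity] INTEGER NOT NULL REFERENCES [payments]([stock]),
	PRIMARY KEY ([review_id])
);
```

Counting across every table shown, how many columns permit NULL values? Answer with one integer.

suppliers: 7 nullable (title, barcode, tax_rate, unit_cost, status, sku, country — PK (supplier_id) and explicit NOT NULL columns excluded).
customers: 4 nullable (price, priority, country, email — PK (quantity) and explicit NOT NULL columns excluded).
warehouses: 4 nullable (description, phone, warehouse_id, carrier — PK (code, stock, tax_rate) and explicit NOT NULL columns excluded).
payments: 3 nullable (barcode, address, email — PK (stock) and explicit NOT NULL columns excluded).
reviews: 6 nullable (title, total, notes, price, address, status — PK (review_id) and explicit NOT NULL columns excluded).
Total: 7 + 4 + 4 + 3 + 6 = 24.

24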